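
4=4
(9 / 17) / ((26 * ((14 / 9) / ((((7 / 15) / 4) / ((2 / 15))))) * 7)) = 81 / 49504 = 0.00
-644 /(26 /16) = -5152 /13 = -396.31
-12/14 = -6/7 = -0.86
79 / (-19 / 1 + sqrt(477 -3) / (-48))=-4.06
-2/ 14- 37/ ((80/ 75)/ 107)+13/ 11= -4571365/ 1232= -3710.52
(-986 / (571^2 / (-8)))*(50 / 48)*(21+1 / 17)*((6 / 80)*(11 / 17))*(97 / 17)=27693985 / 188451698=0.15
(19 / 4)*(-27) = -513 / 4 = -128.25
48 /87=16 /29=0.55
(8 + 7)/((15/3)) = 3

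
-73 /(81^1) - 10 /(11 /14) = -12143 /891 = -13.63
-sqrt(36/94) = -3 * sqrt(94)/47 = -0.62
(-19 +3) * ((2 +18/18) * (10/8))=-60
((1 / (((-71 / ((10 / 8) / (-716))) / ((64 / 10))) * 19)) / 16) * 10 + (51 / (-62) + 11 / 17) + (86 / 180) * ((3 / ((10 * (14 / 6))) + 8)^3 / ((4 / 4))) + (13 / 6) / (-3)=111613390152606831 / 436485394310000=255.71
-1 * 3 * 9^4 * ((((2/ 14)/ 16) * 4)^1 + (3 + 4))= -3877551/ 28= -138483.96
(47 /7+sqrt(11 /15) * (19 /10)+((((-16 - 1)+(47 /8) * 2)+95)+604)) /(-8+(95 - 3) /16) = -19613 /63 - 38 * sqrt(165) /675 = -312.04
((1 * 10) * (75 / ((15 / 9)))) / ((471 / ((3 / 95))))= 90 / 2983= 0.03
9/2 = 4.50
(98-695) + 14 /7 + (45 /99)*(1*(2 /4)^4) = -104715 /176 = -594.97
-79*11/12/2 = -869/24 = -36.21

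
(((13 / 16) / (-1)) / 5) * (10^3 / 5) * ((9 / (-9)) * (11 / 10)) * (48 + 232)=10010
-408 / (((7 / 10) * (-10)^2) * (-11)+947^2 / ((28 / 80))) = -476 / 2988465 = -0.00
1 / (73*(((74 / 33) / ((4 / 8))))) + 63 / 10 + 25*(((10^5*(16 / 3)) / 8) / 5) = 54021021473 / 162060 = 333339.64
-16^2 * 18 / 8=-576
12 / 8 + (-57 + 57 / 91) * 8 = -81807 / 182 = -449.49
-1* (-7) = 7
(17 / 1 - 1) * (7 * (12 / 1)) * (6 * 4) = 32256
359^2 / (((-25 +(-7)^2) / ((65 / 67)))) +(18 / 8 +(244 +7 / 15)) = 14623309 / 2680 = 5456.46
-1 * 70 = -70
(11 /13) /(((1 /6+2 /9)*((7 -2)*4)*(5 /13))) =99 /350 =0.28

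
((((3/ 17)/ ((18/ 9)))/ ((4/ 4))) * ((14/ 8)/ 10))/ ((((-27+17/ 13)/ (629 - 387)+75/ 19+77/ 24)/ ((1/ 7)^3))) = 268983/ 42121036510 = 0.00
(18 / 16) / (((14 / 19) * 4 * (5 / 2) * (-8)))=-171 / 8960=-0.02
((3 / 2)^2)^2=5.06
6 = 6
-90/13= -6.92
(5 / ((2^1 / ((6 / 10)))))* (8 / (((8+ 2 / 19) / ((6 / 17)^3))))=24624 / 378301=0.07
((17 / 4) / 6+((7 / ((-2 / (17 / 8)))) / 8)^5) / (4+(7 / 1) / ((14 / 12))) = 284766847 / 206158430208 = 0.00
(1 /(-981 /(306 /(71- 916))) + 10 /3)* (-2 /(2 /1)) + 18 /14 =-3961229 /1934205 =-2.05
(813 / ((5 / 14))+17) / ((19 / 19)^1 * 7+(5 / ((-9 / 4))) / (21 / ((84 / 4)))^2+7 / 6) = 206406 / 535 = 385.81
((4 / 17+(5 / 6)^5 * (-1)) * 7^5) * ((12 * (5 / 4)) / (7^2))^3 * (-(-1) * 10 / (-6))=13763125 / 102816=133.86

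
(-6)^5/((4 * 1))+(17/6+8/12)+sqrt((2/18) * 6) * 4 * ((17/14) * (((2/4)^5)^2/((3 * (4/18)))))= -3881/2+17 * sqrt(6)/7168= -1940.49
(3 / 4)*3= 9 / 4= 2.25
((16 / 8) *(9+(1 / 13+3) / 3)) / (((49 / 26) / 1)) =1564 / 147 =10.64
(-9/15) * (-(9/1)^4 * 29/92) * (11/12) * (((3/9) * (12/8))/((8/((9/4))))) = 18836631/117760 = 159.96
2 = 2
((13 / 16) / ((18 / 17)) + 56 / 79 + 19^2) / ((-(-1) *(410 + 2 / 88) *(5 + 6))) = 8247059 / 102617208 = 0.08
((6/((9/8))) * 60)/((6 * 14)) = 80/21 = 3.81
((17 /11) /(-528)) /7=-17 /40656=-0.00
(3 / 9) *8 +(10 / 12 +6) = 19 / 2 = 9.50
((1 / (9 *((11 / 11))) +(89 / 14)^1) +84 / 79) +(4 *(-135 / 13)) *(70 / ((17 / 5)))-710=-3426619991 / 2199834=-1557.67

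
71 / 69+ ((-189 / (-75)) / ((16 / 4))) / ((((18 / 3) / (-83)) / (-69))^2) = 15841717907 / 27600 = 573975.29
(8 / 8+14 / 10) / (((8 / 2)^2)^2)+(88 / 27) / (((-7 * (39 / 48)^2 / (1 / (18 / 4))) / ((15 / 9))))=-69502379 / 275970240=-0.25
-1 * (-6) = 6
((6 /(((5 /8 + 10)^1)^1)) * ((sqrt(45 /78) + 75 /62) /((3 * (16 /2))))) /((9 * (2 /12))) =2 * sqrt(390) /3315 + 10 /527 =0.03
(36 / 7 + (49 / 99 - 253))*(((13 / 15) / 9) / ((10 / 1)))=-1114243 / 467775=-2.38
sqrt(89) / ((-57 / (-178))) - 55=-55 + 178 * sqrt(89) / 57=-25.54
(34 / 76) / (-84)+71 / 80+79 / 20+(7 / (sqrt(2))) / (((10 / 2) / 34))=38.49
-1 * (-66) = 66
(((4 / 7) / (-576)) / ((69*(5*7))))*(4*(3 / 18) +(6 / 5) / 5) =-17 / 45643500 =-0.00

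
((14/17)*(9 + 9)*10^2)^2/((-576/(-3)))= 3307500/289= 11444.64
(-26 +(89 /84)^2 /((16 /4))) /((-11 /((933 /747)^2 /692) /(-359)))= -25205412998617 /13320362297088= -1.89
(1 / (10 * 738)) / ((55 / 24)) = 2 / 33825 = 0.00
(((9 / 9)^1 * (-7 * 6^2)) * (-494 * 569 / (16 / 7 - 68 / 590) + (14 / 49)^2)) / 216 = 14220834491 / 94122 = 151089.38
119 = 119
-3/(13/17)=-51/13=-3.92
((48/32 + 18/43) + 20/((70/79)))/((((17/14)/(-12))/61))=-10791876/731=-14763.17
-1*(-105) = 105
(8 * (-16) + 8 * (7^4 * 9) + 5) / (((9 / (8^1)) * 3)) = 51184.89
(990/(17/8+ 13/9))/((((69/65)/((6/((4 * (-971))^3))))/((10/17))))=-1447875/91995708923557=-0.00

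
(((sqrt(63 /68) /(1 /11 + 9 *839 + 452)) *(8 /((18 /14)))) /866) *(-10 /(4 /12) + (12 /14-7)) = -2783 *sqrt(119) /972027411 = -0.00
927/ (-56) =-927/ 56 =-16.55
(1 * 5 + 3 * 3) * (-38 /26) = -266 /13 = -20.46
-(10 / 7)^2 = -100 / 49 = -2.04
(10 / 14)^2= 25 / 49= 0.51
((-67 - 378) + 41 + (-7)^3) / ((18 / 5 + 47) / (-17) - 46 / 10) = 63495 / 644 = 98.59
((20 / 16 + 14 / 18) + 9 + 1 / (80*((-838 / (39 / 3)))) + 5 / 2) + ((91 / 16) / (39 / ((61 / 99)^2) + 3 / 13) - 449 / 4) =-4941409453031 / 50081595120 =-98.67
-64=-64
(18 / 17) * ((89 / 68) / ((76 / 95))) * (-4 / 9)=-445 / 578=-0.77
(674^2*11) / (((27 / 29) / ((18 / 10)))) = 9660936.27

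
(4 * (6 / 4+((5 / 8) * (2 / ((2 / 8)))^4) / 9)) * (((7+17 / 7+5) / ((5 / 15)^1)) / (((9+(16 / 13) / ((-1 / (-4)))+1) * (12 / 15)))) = 33790055 / 8148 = 4147.04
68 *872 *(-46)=-2727616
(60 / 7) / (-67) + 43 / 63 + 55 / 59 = 1.49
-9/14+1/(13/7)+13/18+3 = 2963/819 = 3.62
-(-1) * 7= 7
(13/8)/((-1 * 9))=-13/72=-0.18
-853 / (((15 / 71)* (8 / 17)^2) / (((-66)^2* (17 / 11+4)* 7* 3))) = -739891933011 / 80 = -9248649162.64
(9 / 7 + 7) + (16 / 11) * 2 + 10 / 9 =8528 / 693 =12.31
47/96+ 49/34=3151/1632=1.93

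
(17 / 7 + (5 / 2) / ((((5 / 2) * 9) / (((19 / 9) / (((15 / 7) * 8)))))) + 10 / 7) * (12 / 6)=263371 / 34020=7.74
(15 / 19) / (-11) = -15 / 209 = -0.07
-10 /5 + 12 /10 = -4 /5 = -0.80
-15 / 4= -3.75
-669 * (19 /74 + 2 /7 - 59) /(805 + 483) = 20257989 /667184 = 30.36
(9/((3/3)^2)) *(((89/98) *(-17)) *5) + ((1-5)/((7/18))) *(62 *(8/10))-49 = -614419/490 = -1253.92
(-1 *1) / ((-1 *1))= 1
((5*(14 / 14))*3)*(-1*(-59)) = 885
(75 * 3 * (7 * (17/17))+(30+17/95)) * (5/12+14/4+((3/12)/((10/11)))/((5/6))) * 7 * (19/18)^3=61366554977/1093500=56119.39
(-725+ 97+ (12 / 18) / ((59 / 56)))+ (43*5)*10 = 1522.63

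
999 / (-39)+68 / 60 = -4774 / 195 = -24.48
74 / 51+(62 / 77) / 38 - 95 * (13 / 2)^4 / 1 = -202445322347 / 1193808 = -169579.47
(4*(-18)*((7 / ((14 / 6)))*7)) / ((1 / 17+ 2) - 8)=25704 / 101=254.50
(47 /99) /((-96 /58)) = -1363 /4752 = -0.29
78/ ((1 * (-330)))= -13/ 55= -0.24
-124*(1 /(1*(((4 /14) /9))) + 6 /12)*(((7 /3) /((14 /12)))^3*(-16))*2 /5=203161.60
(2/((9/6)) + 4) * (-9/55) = -48/55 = -0.87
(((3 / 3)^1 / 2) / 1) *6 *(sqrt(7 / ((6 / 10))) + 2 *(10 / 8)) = 15 / 2 + sqrt(105) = 17.75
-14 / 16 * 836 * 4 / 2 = -1463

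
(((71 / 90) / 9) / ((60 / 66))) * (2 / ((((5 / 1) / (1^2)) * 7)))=781 / 141750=0.01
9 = 9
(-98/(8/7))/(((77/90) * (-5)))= 441/22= 20.05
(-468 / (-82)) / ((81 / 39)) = 338 / 123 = 2.75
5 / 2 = 2.50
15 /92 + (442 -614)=-15809 /92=-171.84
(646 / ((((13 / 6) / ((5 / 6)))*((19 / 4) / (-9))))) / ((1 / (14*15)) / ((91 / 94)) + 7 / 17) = -19117350 / 16921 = -1129.80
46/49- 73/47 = -1415/2303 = -0.61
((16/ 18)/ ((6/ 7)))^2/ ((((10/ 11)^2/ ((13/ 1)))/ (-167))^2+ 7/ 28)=216404576804416/ 50305812479649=4.30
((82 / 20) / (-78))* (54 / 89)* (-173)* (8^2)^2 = 130738176 / 5785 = 22599.51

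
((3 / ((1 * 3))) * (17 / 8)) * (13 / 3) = 221 / 24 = 9.21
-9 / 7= -1.29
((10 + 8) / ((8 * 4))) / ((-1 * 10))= -9 / 160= -0.06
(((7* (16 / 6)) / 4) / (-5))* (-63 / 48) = 49 / 40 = 1.22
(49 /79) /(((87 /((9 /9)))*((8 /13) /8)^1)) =637 /6873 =0.09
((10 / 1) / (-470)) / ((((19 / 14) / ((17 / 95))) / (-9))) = 2142 / 84835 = 0.03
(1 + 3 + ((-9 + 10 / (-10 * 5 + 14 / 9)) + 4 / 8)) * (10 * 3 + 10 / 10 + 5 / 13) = -209304 / 1417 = -147.71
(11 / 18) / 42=11 / 756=0.01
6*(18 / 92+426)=58815 / 23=2557.17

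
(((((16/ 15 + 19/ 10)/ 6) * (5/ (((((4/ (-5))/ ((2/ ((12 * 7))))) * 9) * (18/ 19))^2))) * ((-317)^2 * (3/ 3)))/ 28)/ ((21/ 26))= 1049298601325/ 7839681583104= 0.13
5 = 5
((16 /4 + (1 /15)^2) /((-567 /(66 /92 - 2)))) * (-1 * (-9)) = 53159 /652050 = 0.08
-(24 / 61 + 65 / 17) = -4.22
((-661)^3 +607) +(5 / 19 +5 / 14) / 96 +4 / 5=-12291505611117 / 42560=-288804173.19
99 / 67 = 1.48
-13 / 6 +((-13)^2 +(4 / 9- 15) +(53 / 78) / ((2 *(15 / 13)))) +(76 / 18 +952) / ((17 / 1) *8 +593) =20192647 / 131220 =153.88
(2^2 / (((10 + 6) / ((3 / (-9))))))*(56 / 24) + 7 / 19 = 119 / 684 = 0.17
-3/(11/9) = -27/11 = -2.45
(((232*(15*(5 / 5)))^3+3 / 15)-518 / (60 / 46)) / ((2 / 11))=3476895807253 / 15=231793053816.87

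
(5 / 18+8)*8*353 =210388 / 9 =23376.44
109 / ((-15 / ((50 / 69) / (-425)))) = 218 / 17595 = 0.01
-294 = -294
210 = 210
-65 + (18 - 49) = -96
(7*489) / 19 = 3423 / 19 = 180.16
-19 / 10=-1.90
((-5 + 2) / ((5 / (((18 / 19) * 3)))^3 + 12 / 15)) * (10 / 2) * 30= -354294000 / 4916731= -72.06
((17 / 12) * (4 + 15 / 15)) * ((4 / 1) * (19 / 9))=1615 / 27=59.81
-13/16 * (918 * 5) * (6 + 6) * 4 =-179010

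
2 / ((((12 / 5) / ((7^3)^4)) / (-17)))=-1176509412085 / 6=-196084902014.17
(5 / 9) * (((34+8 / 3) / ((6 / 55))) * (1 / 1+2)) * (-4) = -60500 / 27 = -2240.74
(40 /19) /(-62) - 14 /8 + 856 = 854.22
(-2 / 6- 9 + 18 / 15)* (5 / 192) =-61 / 288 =-0.21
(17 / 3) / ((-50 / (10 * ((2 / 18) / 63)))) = -17 / 8505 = -0.00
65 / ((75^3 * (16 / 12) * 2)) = 13 / 225000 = 0.00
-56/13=-4.31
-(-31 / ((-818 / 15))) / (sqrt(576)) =-155 / 6544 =-0.02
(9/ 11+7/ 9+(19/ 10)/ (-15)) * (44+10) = 21819/ 275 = 79.34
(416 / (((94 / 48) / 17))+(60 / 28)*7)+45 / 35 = 1193454 / 329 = 3627.52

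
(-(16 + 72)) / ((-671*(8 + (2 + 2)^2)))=1 / 183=0.01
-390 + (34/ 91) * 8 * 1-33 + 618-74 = 11283/ 91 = 123.99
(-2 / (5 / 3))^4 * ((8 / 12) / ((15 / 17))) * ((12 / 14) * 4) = 117504 / 21875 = 5.37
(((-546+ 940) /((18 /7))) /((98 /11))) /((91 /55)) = 119185 /11466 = 10.39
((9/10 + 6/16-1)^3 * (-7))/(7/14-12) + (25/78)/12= 3390089/86112000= 0.04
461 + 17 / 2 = 939 / 2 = 469.50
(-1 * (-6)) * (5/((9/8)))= 80/3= 26.67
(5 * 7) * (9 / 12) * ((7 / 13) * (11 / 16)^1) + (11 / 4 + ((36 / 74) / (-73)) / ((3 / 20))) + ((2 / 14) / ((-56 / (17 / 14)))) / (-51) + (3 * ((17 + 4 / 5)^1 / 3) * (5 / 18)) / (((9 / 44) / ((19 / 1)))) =29450962418195 / 62434846656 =471.71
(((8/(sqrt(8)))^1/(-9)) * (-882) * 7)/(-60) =-343 * sqrt(2)/15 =-32.34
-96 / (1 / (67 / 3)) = -2144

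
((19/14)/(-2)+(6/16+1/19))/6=-89/2128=-0.04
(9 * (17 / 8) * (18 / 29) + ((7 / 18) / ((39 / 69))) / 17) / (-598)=-2748191 / 137972952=-0.02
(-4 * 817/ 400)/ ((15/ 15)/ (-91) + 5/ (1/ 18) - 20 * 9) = 74347/ 819100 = 0.09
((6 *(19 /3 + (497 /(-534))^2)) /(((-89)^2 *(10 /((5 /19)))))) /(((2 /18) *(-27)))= -2052997 /42915692844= -0.00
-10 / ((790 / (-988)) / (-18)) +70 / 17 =-296798 / 1343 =-221.00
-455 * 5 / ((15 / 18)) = -2730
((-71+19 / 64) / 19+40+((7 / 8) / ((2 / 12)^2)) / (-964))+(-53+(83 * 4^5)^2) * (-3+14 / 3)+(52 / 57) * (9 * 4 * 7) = 12039400284.47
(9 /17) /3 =3 /17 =0.18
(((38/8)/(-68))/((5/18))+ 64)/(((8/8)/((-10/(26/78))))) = -130047/68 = -1912.46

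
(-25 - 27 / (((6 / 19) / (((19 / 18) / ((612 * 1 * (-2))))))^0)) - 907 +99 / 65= -62236 / 65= -957.48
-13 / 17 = -0.76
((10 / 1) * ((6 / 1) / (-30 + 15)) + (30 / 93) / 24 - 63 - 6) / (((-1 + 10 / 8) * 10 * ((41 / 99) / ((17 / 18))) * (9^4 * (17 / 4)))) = -298661 / 125085465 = -0.00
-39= -39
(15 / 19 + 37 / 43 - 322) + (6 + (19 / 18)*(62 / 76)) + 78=-235.49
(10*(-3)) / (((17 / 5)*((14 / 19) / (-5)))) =7125 / 119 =59.87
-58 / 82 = -29 / 41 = -0.71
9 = 9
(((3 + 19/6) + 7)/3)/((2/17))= 1343/36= 37.31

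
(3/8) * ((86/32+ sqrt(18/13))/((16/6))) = 27 * sqrt(26)/832+ 387/1024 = 0.54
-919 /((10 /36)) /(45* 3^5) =-1838 /6075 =-0.30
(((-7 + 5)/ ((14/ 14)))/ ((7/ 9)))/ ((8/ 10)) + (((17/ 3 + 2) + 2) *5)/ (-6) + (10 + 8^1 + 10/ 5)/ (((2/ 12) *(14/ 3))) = 130/ 9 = 14.44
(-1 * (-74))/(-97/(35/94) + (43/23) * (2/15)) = -17871/62854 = -0.28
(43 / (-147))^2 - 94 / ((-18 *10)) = 14593 / 24010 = 0.61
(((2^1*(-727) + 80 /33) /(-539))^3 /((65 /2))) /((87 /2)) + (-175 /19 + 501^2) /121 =1254213186764841020668 /604636450973890335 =2074.33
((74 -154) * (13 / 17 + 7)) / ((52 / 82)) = -216480 / 221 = -979.55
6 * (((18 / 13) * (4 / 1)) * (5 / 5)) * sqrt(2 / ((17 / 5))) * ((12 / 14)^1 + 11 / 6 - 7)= -13032 * sqrt(170) / 1547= -109.84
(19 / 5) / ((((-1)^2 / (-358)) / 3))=-20406 / 5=-4081.20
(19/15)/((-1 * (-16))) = 19/240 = 0.08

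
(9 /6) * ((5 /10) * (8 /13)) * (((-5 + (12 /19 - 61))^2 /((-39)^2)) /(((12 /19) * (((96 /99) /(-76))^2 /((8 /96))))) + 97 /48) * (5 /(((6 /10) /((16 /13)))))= 7394796025 /685464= 10788.02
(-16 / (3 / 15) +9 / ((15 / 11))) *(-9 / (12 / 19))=20919 / 20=1045.95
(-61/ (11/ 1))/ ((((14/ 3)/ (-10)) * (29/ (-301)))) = -39345/ 319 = -123.34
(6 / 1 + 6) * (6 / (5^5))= 72 / 3125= 0.02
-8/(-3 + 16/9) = 72/11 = 6.55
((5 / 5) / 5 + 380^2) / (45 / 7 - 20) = -5054007 / 475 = -10640.01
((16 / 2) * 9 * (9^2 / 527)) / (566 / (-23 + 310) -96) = -836892 / 7110811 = -0.12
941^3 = 833237621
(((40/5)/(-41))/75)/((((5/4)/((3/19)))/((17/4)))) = -0.00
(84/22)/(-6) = -7/11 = -0.64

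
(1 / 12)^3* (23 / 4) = 23 / 6912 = 0.00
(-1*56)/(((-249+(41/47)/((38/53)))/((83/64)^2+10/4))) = 107073379/113290496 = 0.95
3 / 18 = 1 / 6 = 0.17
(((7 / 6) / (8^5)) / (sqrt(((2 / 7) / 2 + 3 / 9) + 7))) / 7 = sqrt(3297) / 30867456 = 0.00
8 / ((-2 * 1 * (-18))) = 2 / 9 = 0.22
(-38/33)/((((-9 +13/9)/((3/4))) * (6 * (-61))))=-57/182512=-0.00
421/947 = 0.44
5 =5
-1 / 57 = -0.02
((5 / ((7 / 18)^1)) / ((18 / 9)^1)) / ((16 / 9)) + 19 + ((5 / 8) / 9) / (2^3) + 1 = 95255 / 4032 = 23.62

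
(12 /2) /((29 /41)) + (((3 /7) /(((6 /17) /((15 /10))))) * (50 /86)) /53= 15734727 /1850548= 8.50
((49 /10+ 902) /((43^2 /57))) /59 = 516933 /1090910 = 0.47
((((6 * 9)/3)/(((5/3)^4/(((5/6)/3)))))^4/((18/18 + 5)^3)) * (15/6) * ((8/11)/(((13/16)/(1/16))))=1594323/13964843750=0.00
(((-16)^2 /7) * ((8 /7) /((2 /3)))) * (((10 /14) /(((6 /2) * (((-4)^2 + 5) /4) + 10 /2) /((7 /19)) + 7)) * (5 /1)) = 3.54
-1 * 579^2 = -335241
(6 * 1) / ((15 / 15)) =6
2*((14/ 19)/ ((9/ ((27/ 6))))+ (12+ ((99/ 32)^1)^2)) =426859/ 9728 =43.88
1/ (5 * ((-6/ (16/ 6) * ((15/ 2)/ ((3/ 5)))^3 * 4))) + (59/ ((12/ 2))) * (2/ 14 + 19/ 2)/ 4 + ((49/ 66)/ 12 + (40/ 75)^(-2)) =10503893189/ 385000000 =27.28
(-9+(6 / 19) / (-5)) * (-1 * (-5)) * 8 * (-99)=681912 / 19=35890.11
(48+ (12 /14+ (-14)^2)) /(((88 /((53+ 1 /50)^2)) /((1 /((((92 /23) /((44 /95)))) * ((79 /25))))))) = 6022825457 /21014000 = 286.61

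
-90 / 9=-10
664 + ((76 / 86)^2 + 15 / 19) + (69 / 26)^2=15973595471 / 23748556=672.61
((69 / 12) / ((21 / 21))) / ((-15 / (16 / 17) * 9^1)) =-0.04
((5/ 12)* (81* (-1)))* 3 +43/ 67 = -26963/ 268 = -100.61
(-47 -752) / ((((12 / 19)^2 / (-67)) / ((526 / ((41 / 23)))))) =116899423237 / 2952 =39600075.62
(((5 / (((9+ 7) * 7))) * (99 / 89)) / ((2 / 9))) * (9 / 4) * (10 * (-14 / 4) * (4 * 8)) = -200475 / 356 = -563.13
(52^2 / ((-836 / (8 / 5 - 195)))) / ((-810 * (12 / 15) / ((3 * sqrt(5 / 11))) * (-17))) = 163423 * sqrt(55) / 10552410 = 0.11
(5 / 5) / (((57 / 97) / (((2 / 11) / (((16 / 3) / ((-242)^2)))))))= 129107 / 38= 3397.55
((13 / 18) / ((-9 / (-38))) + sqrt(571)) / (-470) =-0.06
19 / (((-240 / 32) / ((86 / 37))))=-3268 / 555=-5.89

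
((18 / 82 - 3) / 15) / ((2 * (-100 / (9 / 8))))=171 / 164000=0.00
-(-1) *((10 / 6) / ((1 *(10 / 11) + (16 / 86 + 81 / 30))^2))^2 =12513666360250000 / 934538283711331209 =0.01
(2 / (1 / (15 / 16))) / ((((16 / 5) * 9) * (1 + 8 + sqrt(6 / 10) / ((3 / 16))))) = 1125 / 122752 -25 * sqrt(15) / 23016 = 0.00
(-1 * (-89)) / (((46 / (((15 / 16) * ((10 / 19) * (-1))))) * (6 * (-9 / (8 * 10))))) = 11125 / 7866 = 1.41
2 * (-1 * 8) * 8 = -128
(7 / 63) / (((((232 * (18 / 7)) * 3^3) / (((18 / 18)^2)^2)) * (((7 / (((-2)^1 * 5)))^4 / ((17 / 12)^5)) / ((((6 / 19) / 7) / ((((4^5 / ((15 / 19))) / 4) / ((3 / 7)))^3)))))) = 110926328125 / 6496729912997180627484672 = 0.00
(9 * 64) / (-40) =-72 / 5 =-14.40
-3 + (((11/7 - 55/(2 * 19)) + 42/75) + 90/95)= -479/350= -1.37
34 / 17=2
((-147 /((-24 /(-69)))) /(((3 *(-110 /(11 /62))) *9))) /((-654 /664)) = -0.03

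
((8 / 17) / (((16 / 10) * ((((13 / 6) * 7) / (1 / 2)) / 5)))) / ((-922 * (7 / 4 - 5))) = 150 / 9271171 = 0.00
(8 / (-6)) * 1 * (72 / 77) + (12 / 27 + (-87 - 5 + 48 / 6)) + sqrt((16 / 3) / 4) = -58768 / 693 + 2 * sqrt(3) / 3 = -83.65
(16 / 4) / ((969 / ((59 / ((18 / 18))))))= 236 / 969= 0.24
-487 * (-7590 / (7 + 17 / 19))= 2341009 / 5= 468201.80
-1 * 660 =-660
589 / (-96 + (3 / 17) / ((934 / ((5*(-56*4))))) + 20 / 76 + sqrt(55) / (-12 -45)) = -6.13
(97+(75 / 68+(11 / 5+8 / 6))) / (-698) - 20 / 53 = -19733657 / 37733880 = -0.52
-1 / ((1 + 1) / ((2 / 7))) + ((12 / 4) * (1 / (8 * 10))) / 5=-0.14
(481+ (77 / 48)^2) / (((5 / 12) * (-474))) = -1114153 / 455040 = -2.45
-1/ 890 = -0.00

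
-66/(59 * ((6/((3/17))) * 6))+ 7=14031/2006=6.99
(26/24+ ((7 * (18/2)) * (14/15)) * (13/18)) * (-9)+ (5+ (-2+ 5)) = -383.95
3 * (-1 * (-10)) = 30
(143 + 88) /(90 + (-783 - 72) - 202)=-231 /967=-0.24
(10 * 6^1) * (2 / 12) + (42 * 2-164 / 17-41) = 737 / 17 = 43.35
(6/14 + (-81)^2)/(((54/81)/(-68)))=-4684860/7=-669265.71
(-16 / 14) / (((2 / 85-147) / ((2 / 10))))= 136 / 87451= 0.00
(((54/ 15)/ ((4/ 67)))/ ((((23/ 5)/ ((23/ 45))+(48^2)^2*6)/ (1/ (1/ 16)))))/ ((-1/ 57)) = -30552/ 17694725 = -0.00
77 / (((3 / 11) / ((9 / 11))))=231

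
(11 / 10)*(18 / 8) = 99 / 40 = 2.48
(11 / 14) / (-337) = -11 / 4718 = -0.00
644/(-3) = -644/3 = -214.67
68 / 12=17 / 3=5.67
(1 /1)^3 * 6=6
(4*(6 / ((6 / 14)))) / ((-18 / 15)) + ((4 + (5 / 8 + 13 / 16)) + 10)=-1499 / 48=-31.23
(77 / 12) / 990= 7 / 1080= 0.01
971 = 971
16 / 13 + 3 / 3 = 29 / 13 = 2.23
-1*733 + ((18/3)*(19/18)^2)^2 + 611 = -225431/2916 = -77.31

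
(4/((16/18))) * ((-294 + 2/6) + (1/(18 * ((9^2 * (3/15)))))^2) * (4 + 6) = -3121330015/236196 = -13215.00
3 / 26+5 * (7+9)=2083 / 26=80.12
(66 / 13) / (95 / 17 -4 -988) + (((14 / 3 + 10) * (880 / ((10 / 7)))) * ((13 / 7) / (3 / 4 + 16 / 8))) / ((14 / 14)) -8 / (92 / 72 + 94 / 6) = 1216921010506 / 199467255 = 6100.86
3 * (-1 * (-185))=555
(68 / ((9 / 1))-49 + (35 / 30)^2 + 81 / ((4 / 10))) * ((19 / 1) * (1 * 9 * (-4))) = -111093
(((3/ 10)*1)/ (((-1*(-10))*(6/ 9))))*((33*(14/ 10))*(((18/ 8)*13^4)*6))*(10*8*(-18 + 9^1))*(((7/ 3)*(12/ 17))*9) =-8555507628.90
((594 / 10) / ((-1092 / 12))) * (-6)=1782 / 455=3.92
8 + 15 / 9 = 29 / 3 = 9.67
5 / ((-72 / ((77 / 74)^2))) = -29645 / 394272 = -0.08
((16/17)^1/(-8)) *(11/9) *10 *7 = -1540/153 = -10.07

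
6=6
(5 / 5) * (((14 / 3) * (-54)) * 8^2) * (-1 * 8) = 129024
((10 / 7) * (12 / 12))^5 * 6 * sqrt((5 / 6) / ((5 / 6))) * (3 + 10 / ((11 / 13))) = 97800000 / 184877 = 529.00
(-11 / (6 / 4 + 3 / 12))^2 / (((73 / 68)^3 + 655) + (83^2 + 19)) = 608740352 / 116543473417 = 0.01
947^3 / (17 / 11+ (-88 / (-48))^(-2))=102762652883 / 223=460819071.22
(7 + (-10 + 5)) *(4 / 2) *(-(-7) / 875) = 4 / 125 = 0.03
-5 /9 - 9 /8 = -121 /72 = -1.68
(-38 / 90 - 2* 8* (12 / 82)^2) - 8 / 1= -663019 / 75645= -8.76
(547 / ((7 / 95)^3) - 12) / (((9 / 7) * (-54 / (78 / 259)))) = -6096740117 / 1027971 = -5930.85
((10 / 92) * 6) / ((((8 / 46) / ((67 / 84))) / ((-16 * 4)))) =-1340 / 7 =-191.43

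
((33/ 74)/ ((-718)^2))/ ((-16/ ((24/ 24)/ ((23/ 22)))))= -363/ 7019374784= -0.00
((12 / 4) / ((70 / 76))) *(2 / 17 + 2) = 4104 / 595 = 6.90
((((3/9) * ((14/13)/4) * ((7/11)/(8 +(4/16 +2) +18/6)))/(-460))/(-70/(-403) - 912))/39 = 1519/5765001364980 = 0.00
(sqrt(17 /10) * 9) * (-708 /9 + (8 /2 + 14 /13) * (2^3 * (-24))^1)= -61626 * sqrt(170) /65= -12361.61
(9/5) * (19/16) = 171/80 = 2.14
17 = 17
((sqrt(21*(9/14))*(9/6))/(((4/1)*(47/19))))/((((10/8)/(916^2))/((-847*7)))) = -212671119276*sqrt(6)/235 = -2216747767.03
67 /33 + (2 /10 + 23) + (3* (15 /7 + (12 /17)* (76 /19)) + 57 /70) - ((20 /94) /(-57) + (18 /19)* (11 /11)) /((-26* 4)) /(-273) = 103994297813 /2539933110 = 40.94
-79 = -79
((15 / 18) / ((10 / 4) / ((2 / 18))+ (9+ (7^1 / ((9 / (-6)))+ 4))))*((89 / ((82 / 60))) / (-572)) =-1335 / 433862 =-0.00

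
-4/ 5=-0.80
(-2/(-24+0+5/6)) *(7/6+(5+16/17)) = 1450/2363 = 0.61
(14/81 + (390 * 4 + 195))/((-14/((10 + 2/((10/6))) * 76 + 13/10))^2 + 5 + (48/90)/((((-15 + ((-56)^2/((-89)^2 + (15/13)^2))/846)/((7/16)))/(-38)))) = 92390616652728280975/294325899013995174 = 313.91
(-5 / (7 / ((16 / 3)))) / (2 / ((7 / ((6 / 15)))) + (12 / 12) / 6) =-800 / 59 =-13.56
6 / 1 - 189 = -183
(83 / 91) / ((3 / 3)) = 83 / 91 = 0.91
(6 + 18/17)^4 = 207360000/83521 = 2482.73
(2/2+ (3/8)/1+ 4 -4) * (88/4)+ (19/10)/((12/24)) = 681/20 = 34.05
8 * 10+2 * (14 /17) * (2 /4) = 1374 /17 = 80.82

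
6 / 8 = 3 / 4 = 0.75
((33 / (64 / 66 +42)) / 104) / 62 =1089 / 9143264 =0.00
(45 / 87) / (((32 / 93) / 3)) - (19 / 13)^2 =372257 / 156832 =2.37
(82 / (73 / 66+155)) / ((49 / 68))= 368016 / 504847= 0.73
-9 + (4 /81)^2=-59033 /6561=-9.00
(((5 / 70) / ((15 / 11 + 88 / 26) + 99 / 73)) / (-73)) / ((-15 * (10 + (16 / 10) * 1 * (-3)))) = 0.00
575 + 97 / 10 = 5847 / 10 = 584.70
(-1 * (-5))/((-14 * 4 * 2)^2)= 0.00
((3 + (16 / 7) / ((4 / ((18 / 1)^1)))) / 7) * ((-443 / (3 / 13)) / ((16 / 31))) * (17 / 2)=-94084783 / 1568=-60003.05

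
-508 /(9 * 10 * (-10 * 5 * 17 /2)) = 254 /19125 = 0.01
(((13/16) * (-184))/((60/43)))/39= -2.75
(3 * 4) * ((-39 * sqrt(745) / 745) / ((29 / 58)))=-936 * sqrt(745) / 745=-34.29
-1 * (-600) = 600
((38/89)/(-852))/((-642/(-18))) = -19/1352266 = -0.00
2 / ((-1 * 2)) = -1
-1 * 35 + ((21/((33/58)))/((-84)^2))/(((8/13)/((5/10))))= -3104263/88704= -35.00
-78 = -78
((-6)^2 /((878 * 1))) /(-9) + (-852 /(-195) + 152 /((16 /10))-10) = 2550021 /28535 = 89.36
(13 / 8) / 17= 13 / 136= 0.10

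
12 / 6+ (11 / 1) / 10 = 31 / 10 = 3.10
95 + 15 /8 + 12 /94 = 36473 /376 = 97.00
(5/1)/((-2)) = -5/2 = -2.50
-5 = -5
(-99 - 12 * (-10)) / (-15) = -7 / 5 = -1.40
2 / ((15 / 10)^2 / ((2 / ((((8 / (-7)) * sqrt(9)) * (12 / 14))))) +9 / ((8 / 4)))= 196 / 117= 1.68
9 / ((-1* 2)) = -9 / 2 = -4.50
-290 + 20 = -270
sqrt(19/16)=sqrt(19)/4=1.09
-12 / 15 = -4 / 5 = -0.80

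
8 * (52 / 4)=104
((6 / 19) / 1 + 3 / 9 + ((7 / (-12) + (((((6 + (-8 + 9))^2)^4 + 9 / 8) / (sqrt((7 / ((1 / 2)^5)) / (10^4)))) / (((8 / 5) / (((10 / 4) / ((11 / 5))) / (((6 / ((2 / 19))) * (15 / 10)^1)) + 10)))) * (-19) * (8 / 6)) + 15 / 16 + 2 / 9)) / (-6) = -3353 / 16416 + 108580048024375 * sqrt(14) / 399168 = 1017790350.59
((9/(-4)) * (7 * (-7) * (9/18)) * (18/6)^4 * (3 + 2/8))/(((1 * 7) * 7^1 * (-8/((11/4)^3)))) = -12613887/16384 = -769.89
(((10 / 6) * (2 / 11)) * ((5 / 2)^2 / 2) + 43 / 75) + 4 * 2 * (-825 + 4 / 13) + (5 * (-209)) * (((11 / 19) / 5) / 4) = -71066726 / 10725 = -6626.27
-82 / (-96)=41 / 48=0.85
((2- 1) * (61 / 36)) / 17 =61 / 612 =0.10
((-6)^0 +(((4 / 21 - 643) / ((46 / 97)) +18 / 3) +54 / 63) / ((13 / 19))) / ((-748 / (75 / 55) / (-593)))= -6668620045 / 3131128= -2129.78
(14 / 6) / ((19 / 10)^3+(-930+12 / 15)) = -1000 / 395289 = -0.00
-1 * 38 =-38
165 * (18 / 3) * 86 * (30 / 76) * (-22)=-14048100 / 19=-739373.68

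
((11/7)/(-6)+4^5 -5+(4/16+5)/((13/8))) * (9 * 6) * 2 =10043910/91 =110372.64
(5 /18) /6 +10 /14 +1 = 1331 /756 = 1.76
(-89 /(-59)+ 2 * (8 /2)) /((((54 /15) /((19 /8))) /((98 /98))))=17765 /2832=6.27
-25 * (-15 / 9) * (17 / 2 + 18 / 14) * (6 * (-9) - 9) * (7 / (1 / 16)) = -2877000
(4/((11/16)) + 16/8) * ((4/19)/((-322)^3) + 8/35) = 7793303961/4361078645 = 1.79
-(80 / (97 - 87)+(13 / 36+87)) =-3433 / 36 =-95.36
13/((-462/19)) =-247/462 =-0.53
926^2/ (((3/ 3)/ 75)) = 64310700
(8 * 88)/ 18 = 352/ 9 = 39.11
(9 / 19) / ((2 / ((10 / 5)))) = 9 / 19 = 0.47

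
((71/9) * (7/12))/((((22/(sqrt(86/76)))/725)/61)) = 21979825 * sqrt(1634)/90288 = 9840.57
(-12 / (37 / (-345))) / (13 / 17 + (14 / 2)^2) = 3910 / 1739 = 2.25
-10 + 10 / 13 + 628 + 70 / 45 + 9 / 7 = 509099 / 819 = 621.61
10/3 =3.33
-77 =-77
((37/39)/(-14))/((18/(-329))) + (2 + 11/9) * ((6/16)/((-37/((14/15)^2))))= 1571629/1298700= 1.21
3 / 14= 0.21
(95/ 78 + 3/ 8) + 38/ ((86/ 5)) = 51011/ 13416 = 3.80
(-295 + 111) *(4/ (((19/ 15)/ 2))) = -22080/ 19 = -1162.11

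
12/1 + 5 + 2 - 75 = -56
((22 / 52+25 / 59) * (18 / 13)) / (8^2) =11691 / 638144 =0.02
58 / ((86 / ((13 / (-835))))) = -377 / 35905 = -0.01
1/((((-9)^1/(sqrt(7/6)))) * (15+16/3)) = -sqrt(42)/1098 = -0.01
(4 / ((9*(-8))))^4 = 1 / 104976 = 0.00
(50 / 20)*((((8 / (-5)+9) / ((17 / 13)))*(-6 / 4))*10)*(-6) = 21645 / 17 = 1273.24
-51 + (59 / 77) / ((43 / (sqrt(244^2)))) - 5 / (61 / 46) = -10183895 / 201971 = -50.42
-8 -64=-72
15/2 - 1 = 13/2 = 6.50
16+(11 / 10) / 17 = 2731 / 170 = 16.06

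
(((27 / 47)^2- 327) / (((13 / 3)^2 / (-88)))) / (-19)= -571518288 / 7093099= -80.57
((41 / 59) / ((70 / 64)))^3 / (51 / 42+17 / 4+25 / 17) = 153571426304 / 4152480983875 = 0.04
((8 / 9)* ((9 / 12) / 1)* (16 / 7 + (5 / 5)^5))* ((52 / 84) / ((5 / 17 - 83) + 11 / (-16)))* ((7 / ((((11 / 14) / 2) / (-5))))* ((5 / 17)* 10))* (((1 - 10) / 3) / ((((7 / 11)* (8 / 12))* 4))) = -1196000 / 158781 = -7.53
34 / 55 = 0.62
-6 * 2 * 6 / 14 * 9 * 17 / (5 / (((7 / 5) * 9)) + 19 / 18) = -33048 / 61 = -541.77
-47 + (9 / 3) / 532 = -25001 / 532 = -46.99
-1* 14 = -14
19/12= 1.58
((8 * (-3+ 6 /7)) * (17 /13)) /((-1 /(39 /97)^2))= 238680 /65863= 3.62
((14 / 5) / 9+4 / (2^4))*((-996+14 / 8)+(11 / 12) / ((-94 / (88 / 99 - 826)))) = -553.37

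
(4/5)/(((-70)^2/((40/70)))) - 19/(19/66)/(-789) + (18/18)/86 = 92486097/969746750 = 0.10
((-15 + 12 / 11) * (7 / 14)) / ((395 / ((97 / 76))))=-14841 / 660440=-0.02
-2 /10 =-1 /5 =-0.20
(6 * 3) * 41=738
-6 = -6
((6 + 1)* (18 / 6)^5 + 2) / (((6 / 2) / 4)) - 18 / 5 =2267.07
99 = 99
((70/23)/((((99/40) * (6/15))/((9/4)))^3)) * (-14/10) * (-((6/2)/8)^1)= 2296875/122452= 18.76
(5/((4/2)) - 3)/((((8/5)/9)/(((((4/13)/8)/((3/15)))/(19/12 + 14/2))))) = -675/10712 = -0.06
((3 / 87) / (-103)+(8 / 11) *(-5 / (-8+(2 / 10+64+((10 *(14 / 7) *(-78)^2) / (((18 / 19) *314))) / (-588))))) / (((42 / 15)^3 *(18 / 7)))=-433057773875 / 371227780999152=-0.00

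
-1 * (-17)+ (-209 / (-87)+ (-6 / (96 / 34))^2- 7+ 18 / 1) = 194423 / 5568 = 34.92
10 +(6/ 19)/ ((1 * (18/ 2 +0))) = 572/ 57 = 10.04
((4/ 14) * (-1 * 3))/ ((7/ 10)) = -60/ 49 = -1.22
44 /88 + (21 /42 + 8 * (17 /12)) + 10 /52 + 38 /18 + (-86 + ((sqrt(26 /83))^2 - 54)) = -2428721 /19422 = -125.05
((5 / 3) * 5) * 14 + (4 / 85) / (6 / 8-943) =112127702 / 961095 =116.67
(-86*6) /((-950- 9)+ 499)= 129 /115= 1.12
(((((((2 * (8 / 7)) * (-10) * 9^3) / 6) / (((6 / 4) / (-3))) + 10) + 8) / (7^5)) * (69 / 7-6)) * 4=4212648 / 823543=5.12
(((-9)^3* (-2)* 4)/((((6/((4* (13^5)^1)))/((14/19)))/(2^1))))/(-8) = -5052555144/19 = -265923954.95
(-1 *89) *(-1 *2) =178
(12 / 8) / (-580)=-3 / 1160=-0.00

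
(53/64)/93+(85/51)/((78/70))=349267/232128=1.50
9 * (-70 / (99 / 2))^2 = 19600 / 1089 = 18.00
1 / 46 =0.02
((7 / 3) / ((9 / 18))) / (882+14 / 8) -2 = -3022 / 1515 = -1.99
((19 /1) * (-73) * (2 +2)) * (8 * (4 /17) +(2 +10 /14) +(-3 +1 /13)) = -9284.92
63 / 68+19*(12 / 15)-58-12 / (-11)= -40.78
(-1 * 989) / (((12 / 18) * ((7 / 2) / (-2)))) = 5934 / 7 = 847.71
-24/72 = -1/3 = -0.33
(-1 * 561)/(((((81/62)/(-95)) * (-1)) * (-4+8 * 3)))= -110143/54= -2039.69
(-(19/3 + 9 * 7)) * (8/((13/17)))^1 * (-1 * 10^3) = 2176000/3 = 725333.33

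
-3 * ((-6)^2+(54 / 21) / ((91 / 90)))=-73656 / 637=-115.63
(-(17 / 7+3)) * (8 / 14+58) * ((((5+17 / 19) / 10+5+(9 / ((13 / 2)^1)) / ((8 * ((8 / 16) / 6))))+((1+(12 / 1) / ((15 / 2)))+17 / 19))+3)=-4502.66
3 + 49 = 52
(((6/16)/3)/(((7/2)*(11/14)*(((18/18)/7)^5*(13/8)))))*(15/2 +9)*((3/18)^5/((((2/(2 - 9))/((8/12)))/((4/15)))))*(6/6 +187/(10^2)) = -33765263/18954000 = -1.78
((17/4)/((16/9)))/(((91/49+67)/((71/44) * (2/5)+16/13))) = 2873493/44112640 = 0.07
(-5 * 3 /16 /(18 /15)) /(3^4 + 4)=-5 /544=-0.01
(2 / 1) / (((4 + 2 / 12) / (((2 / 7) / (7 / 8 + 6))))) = 192 / 9625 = 0.02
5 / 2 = 2.50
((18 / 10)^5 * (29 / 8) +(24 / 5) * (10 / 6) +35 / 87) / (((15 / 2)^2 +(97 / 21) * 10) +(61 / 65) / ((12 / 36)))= 15220262057 / 20832766250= 0.73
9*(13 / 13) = 9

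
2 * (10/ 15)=4/ 3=1.33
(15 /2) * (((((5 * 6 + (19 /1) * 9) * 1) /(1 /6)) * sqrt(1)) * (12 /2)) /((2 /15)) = 407025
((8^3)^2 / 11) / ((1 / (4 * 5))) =5242880 / 11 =476625.45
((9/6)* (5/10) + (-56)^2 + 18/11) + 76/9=1246145/396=3146.83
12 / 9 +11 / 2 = 41 / 6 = 6.83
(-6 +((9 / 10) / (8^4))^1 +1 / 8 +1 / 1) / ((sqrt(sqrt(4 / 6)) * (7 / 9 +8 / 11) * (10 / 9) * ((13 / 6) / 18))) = -4803485247 * 2^(3 / 4) * 3^(1 / 4) / 396697600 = -26.80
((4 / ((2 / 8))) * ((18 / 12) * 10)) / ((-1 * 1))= -240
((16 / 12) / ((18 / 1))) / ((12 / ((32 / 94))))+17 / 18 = 7207 / 7614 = 0.95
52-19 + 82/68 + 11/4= 2513/68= 36.96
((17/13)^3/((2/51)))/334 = 250563/1467596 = 0.17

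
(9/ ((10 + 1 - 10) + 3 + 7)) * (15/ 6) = 45/ 22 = 2.05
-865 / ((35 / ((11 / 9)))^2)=-20933 / 19845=-1.05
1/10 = 0.10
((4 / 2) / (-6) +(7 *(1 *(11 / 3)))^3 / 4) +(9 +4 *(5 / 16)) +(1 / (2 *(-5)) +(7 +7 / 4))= 2292691 / 540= 4245.72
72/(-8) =-9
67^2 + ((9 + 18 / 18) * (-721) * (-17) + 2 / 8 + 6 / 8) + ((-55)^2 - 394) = 129691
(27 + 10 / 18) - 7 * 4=-4 / 9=-0.44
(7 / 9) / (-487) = -7 / 4383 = -0.00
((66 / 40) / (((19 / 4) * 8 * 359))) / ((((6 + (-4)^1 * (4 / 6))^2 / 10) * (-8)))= -297 / 21827200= -0.00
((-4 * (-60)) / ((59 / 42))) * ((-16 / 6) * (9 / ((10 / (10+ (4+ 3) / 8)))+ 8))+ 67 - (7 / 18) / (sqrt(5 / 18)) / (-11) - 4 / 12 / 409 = -581812784 / 72393+ 7 * sqrt(10) / 330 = -8036.80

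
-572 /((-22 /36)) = 936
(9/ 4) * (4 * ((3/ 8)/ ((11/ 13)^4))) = 771147/ 117128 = 6.58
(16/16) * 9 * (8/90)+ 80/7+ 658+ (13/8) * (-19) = 179019/280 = 639.35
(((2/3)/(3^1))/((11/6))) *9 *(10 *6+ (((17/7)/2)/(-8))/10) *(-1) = -201549/3080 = -65.44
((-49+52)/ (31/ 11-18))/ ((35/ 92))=-3036/ 5845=-0.52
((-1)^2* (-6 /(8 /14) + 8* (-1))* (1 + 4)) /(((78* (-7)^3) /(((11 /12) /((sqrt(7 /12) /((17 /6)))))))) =34595* sqrt(21) /13484016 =0.01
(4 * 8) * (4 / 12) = 32 / 3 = 10.67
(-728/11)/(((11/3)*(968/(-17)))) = 4641/14641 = 0.32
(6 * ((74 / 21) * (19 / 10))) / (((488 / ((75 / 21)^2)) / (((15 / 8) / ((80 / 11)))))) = 2899875 / 10712576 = 0.27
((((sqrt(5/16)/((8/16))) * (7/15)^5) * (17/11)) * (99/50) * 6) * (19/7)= 775523 * sqrt(5)/1406250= 1.23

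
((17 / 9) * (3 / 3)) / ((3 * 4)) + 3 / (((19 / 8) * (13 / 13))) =2915 / 2052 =1.42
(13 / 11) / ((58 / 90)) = 585 / 319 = 1.83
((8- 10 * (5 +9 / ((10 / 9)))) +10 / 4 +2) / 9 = -79 / 6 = -13.17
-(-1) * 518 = 518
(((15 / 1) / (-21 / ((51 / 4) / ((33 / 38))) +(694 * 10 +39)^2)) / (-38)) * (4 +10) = -255 / 2247454283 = -0.00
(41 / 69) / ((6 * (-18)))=-0.01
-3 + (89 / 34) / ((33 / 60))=1.76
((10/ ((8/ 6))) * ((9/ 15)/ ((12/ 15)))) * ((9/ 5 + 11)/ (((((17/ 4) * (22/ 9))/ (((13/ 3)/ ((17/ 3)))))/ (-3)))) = -50544/ 3179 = -15.90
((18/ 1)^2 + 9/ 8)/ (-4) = -2601/ 32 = -81.28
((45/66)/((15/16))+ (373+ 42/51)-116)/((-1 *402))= -48349/75174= -0.64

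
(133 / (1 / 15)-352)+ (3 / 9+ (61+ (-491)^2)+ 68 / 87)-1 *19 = 242767.11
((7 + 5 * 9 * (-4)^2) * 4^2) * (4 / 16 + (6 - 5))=14540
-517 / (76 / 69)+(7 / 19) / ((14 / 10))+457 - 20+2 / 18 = -21893 / 684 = -32.01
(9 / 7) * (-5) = -45 / 7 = -6.43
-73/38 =-1.92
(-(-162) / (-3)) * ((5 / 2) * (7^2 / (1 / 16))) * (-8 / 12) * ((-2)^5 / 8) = -282240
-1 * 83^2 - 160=-7049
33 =33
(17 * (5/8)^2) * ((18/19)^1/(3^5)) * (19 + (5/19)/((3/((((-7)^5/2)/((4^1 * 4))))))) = -20986075/29942784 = -0.70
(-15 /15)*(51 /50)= -51 /50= -1.02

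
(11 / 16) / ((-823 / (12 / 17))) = -33 / 55964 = -0.00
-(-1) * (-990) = -990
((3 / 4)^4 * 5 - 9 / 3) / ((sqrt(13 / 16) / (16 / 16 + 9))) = -1815 * sqrt(13) / 416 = -15.73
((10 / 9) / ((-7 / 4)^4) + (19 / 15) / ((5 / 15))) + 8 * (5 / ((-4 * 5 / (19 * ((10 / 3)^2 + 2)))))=-53407049 / 108045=-494.30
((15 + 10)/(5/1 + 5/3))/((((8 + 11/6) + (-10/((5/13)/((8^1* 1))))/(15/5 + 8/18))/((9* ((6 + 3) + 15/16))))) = -1996245/300896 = -6.63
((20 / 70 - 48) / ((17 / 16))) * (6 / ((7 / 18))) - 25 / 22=-12718169 / 18326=-694.00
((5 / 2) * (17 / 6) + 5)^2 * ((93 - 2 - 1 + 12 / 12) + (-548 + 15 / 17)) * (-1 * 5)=407569625 / 1224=332981.72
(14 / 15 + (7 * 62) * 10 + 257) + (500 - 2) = 76439 / 15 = 5095.93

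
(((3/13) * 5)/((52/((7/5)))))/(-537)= -7/121004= -0.00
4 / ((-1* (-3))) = 4 / 3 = 1.33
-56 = -56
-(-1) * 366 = 366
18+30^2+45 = 963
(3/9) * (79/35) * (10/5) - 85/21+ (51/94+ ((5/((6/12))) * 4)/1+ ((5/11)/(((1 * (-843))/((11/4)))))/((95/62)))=1001189164/26347965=38.00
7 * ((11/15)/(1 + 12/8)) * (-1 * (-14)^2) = -30184/75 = -402.45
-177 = -177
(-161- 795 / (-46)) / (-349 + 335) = 10.27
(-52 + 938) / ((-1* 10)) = -443 / 5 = -88.60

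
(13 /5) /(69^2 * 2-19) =1 /3655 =0.00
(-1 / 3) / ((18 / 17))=-17 / 54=-0.31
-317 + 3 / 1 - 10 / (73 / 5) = -22972 / 73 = -314.68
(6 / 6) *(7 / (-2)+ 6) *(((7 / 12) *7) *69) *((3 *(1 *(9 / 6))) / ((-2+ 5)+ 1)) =50715 / 64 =792.42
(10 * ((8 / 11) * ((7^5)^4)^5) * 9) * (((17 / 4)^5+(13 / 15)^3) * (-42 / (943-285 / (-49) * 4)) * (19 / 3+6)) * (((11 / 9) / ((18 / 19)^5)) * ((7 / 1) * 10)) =-3411050244153385707342751675788573117140163561891805665998729941080830615738101638668163204668984948067889 / 193245212367360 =-17651408810423536738108480000000000000000000000000000000000000000000000000000000000000000000.00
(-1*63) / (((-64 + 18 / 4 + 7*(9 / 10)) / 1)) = 45 / 38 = 1.18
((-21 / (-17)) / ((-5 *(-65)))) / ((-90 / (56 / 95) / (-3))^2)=5488 / 3739734375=0.00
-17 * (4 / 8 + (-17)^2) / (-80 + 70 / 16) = 39372 / 605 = 65.08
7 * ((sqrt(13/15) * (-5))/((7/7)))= -32.58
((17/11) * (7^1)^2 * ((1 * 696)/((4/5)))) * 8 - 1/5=28988389/55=527061.62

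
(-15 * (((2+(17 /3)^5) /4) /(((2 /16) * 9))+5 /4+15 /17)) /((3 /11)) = -10641606965 /148716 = -71556.57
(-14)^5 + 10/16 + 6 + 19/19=-4302531/8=-537816.38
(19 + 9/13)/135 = 256/1755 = 0.15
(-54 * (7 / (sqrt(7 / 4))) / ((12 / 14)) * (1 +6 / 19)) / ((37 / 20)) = -63000 * sqrt(7) / 703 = -237.10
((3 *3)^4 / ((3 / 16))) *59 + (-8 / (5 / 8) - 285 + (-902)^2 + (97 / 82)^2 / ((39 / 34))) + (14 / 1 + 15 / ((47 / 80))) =88675183864541 / 30812730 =2877874.95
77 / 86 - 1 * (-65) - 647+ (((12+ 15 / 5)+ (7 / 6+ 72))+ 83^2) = 825092 / 129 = 6396.06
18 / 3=6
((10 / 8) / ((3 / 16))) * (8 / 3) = 160 / 9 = 17.78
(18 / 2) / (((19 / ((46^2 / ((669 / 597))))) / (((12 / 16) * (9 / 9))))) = 2842317 / 4237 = 670.83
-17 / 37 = -0.46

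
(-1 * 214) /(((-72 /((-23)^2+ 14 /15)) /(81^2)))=206681949 /20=10334097.45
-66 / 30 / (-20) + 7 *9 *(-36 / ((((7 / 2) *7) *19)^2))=1232453 / 12382300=0.10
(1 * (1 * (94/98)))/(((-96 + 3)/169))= -7943/4557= -1.74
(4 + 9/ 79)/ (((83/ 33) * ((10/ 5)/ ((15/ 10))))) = 32175/ 26228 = 1.23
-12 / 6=-2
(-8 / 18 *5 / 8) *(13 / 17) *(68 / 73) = -130 / 657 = -0.20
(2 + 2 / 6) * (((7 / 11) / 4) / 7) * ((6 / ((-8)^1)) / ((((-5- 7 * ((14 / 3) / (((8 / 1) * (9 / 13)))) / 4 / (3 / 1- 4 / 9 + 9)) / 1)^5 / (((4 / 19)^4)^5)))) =4016372693680633254248448 / 12237516345838647795019816531747015308337739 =0.00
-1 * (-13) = 13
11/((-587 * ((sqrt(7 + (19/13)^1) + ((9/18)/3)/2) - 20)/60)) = 95040 * sqrt(1430)/426592271 + 24607440/426592271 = 0.07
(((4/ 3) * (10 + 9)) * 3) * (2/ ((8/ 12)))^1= 228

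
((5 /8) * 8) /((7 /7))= 5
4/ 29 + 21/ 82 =937/ 2378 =0.39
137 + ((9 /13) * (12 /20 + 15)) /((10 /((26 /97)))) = 137.29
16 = 16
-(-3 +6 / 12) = 5 / 2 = 2.50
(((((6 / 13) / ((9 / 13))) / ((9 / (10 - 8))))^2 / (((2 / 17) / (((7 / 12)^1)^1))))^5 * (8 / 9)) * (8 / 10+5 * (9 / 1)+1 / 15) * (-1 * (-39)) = 54639480663412736 / 2251419529454986815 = 0.02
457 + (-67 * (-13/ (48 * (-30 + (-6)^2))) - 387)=21031/ 288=73.02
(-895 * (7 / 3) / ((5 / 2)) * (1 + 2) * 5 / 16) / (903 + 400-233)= -1253 / 1712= -0.73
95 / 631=0.15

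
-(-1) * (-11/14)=-11/14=-0.79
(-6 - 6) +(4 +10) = 2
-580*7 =-4060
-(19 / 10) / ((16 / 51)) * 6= -2907 / 80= -36.34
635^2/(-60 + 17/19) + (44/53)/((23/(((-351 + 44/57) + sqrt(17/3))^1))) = -533314782581/78029409 + 44 * sqrt(51)/3657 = -6834.71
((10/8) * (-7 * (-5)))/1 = 175/4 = 43.75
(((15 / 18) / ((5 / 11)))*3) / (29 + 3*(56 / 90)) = 165 / 926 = 0.18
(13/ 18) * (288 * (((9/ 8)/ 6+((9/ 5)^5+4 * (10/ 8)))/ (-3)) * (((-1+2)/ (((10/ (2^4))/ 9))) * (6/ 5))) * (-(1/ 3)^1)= 751395216/ 78125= 9617.86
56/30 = 1.87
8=8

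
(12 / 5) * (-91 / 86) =-546 / 215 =-2.54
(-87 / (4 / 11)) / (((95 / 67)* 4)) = -64119 / 1520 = -42.18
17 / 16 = 1.06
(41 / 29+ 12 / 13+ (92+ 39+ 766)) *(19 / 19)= 339050 / 377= 899.34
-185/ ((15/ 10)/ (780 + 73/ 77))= -22249210/ 231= -96316.93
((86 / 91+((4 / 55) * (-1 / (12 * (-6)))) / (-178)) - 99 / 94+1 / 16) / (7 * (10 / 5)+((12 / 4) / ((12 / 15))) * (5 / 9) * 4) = -137600873 / 67329902640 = -0.00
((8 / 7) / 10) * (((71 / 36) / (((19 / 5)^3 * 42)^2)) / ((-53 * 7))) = -221875 / 1939700356345332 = -0.00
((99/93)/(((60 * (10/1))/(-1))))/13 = -11/80600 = -0.00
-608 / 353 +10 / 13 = -0.95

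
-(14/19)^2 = -196/361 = -0.54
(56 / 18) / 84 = 1 / 27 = 0.04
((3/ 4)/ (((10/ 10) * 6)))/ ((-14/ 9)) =-9/ 112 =-0.08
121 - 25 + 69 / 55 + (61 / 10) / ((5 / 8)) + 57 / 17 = 515968 / 4675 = 110.37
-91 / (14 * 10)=-13 / 20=-0.65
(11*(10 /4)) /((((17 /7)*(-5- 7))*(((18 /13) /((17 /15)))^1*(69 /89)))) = -89089 /89424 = -1.00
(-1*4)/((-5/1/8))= 32/5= 6.40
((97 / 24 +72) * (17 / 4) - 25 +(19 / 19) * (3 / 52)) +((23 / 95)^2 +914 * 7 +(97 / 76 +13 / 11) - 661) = 748048432687 / 123895200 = 6037.75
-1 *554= -554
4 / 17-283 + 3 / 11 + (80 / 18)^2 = -3979706 / 15147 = -262.74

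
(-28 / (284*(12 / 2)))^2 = 0.00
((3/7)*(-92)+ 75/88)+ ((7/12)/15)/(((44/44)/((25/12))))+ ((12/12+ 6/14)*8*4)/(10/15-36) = -70147831/1762992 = -39.79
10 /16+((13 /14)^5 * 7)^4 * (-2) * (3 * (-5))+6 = 285189888150115888252223 /17423626702474969088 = 16368.00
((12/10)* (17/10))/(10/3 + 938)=153/70600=0.00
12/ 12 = 1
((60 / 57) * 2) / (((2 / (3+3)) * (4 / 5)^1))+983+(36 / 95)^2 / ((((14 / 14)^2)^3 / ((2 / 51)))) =152028889 / 153425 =990.90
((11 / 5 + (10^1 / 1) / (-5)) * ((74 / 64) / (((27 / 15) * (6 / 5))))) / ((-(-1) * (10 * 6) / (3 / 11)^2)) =37 / 278784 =0.00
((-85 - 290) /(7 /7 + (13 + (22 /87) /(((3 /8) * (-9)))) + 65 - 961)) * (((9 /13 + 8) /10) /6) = 6635925 /107743688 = 0.06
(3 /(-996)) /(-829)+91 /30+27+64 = 388209109 /4128420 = 94.03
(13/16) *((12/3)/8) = 13/32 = 0.41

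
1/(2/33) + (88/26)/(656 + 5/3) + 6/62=16.60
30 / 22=15 / 11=1.36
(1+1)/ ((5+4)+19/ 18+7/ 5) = 180/ 1031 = 0.17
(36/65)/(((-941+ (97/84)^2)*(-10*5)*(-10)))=-63504/53871081875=-0.00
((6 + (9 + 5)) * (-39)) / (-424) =1.84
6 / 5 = 1.20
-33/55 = -3/5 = -0.60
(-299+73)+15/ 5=-223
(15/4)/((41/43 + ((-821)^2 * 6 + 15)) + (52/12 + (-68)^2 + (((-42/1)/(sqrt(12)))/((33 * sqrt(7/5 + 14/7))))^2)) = 3980295/4297540779256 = 0.00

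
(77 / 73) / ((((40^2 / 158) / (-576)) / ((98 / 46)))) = -5365206 / 41975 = -127.82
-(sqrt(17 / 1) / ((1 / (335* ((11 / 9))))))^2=-230846825 / 81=-2849960.80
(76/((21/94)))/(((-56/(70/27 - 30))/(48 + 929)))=645621140/3969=162665.95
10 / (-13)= -10 / 13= -0.77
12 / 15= 0.80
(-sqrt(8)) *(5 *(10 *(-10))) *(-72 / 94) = -1083.23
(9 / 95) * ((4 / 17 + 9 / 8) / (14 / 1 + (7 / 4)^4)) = 1184 / 214795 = 0.01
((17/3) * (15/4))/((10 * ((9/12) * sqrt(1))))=17/6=2.83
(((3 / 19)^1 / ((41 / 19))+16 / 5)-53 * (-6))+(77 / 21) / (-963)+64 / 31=5936279074 / 18359595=323.33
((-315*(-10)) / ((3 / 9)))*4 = 37800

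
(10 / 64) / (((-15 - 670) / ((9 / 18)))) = -1 / 8768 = -0.00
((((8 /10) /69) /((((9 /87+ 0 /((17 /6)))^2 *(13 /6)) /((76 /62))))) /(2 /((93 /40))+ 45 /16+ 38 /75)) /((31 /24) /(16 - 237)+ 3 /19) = 52850862080 /54793193917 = 0.96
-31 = -31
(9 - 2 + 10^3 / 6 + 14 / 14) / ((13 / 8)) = 4192 / 39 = 107.49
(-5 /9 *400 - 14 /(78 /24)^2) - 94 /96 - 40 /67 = -367067135 /1630512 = -225.12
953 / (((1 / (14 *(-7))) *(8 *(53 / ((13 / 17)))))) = -607061 / 3604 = -168.44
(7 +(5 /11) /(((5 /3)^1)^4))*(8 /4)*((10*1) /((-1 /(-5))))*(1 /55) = 38824 /3025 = 12.83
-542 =-542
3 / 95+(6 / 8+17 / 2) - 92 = -31433 / 380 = -82.72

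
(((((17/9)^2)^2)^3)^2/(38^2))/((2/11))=3733935384460730951078545288331/230365487606007808485386568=16208.74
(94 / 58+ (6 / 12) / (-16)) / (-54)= -1475 / 50112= -0.03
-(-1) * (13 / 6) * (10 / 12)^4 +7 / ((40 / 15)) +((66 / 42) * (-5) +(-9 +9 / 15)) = -12.59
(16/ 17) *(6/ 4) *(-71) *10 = -17040/ 17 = -1002.35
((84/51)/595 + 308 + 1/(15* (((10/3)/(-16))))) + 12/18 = 6683474/21675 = 308.35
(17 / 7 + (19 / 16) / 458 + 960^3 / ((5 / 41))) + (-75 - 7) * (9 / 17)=6326448413390005 / 872032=7254835159.02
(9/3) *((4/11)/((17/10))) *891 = 9720/17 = 571.76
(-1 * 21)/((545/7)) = -147/545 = -0.27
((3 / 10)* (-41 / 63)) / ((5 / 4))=-82 / 525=-0.16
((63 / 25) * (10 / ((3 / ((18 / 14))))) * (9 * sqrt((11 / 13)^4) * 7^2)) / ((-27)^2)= 11858 / 2535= 4.68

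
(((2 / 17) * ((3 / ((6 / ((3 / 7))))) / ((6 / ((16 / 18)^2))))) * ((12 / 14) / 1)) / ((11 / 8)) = 512 / 247401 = 0.00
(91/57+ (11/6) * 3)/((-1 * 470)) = -809/53580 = -0.02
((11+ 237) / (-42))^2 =15376 / 441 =34.87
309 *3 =927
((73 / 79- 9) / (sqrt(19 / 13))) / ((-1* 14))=0.48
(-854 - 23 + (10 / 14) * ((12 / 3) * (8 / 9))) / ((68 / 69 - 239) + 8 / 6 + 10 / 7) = 3.72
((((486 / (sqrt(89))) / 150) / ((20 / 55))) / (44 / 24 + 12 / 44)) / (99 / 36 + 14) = 58806* sqrt(89) / 20721425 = 0.03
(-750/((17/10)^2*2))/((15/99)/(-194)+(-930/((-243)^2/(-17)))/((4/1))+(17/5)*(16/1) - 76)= 1968915093750/326749662341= 6.03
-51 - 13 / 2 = -115 / 2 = -57.50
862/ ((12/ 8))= 1724/ 3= 574.67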